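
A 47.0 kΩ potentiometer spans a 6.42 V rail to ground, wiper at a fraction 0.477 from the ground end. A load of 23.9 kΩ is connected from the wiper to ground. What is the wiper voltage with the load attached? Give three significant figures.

V ≈ 2.05 V

The wiper splits the pot into (1−α)R = 24.58 kΩ above and αR = 22.42 kΩ below.
Lower section ‖ load = 11.57 kΩ.
V_wiper = 6.42 × 11.57/(24.58 + 11.57) = 2.05 V.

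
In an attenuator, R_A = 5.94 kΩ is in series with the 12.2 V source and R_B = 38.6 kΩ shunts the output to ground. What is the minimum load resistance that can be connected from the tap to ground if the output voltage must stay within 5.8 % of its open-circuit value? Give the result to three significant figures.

R_L(min) ≈ 83.6 kΩ

Output resistance R_th = R_A‖R_B = (5.94 × 38.6)/44.54 = 5.148 kΩ.
The fractional drop is R_th/(R_th + R_L); requiring this ≤ 0.0580 gives R_L ≥ R_th(1/0.0580 − 1) = 5.148 × 16.24 = 83.6 kΩ.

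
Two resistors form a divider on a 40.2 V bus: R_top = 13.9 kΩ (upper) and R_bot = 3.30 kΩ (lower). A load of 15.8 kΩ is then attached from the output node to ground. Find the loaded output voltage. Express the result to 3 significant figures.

The load sits in parallel with R_bot: R_bot‖R_L = (3.30 × 15.8) / (3.30 + 15.8) = 2.730 kΩ.
V_out = 40.2 × 2.730 / (13.9 + 2.730) = 40.2 × 2.730/16.63 = 6.60 V.

V_out ≈ 6.60 V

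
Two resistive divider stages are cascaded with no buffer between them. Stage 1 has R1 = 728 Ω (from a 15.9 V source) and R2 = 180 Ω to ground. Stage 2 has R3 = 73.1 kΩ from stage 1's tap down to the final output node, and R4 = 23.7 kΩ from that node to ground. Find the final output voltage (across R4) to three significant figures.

Stage 2 presents R3+R4 = 96800 Ω as a load on stage 1's tap.
Stage 1's lower leg becomes R2‖(R3+R4) = 179.7 Ω, so V_mid = 15.9 × 179.7/907.7 = 3.147 V.
Stage 2 is itself unloaded: V_out = V_mid × R4/(R3+R4) = 3.147 × 23700/96800 = 0.771 V.

V_out ≈ 0.771 V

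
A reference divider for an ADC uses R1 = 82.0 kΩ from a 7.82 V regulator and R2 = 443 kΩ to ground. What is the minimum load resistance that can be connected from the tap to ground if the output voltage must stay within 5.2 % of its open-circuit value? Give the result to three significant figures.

Output resistance R_th = R1‖R2 = (82.0 × 443)/525.0 = 69.19 kΩ.
The fractional drop is R_th/(R_th + R_L); requiring this ≤ 0.0520 gives R_L ≥ R_th(1/0.0520 − 1) = 69.19 × 18.23 = 1.26 MΩ.

R_L(min) ≈ 1.26 MΩ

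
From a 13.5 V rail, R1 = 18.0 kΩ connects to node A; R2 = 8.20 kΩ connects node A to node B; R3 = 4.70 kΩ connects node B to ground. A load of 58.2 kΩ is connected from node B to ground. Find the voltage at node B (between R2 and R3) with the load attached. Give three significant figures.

At node B, R3 is in parallel with the load: R3‖R_L = 4.349 kΩ.
Below node A the resistance is R2 + (R3‖R_L) = 12.55 kΩ, so V_A = 13.5 × 12.55/30.55 = 5.546 V.
Then V_B = V_A × (R3‖R_L)/(R2 + R3‖R_L) = 5.546 × 4.349/12.55 = 1.92 V.

V ≈ 1.92 V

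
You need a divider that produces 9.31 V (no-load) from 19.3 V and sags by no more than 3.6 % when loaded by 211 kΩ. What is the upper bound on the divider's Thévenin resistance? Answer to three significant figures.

R_th ≤ 7.88 kΩ

Loading drop = R_th/(R_th + R_L) ≤ 0.0360, so R_th ≤ R_L · ε/(1−ε) = 211 kΩ × 0.0360/0.9640 = 7.88 kΩ.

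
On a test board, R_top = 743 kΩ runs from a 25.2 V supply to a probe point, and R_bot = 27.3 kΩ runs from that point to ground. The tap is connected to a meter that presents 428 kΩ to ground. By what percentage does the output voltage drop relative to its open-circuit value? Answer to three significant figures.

5.80 %

The divider's output (Thévenin) resistance is R_top‖R_bot = 26.33 kΩ.
Fractional drop under load = R_th/(R_th + R_L) = 26.33 / (26.33 + 428) = 0.05796.
So the output falls by 5.80 %.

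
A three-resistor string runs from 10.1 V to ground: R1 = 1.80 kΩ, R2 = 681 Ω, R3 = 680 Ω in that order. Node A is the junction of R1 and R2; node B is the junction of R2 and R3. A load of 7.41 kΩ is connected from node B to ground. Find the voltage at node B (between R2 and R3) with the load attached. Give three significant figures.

At node B, R3 is in parallel with the load: R3‖R_L = 622.8 Ω.
Below node A the resistance is R2 + (R3‖R_L) = 1304 Ω, so V_A = 10.1 × 1304/3104 = 4.243 V.
Then V_B = V_A × (R3‖R_L)/(R2 + R3‖R_L) = 4.243 × 622.8/1304 = 2.03 V.

V ≈ 2.03 V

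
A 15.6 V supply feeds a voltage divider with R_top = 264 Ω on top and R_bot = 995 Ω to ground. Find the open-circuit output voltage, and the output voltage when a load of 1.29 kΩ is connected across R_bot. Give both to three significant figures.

Unloaded: 12.3 V; loaded: 10.6 V

Open-circuit: V = 15.6 × 995/(264 + 995) = 12.3 V.
With the load, R_bot becomes R_bot‖R_L = 561.7 Ω, so V = 15.6 × 561.7/825.7 = 10.6 V.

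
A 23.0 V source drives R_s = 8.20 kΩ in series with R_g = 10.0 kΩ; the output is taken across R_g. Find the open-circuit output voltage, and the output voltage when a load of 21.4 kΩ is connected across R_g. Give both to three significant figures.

Unloaded: 12.6 V; loaded: 10.4 V

Open-circuit: V = 23.0 × 10.0/(8.20 + 10.0) = 12.6 V.
With the load, R_g becomes R_g‖R_L = 6.815 kΩ, so V = 23.0 × 6.815/15.02 = 10.4 V.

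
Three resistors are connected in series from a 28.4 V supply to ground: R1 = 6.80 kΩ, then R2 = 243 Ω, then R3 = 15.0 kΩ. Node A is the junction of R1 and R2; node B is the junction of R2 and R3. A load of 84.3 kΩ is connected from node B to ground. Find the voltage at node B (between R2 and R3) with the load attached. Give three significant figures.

V ≈ 18.3 V

At node B, R3 is in parallel with the load: R3‖R_L = 12730 Ω.
Below node A the resistance is R2 + (R3‖R_L) = 12980 Ω, so V_A = 28.4 × 12980/19780 = 18.64 V.
Then V_B = V_A × (R3‖R_L)/(R2 + R3‖R_L) = 18.64 × 12730/12980 = 18.3 V.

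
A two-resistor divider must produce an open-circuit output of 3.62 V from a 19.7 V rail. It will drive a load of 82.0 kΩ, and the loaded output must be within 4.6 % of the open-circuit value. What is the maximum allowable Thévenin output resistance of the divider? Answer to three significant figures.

Loading drop = R_th/(R_th + R_L) ≤ 0.0460, so R_th ≤ R_L · ε/(1−ε) = 82.0 kΩ × 0.0460/0.9540 = 3.95 kΩ.

R_th ≤ 3.95 kΩ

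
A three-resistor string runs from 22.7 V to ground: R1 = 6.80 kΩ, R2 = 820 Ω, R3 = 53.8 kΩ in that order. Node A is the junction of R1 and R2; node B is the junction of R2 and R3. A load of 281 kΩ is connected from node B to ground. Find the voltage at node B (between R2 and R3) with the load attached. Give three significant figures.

V ≈ 19.4 V

At node B, R3 is in parallel with the load: R3‖R_L = 45150 Ω.
Below node A the resistance is R2 + (R3‖R_L) = 45970 Ω, so V_A = 22.7 × 45970/52770 = 19.78 V.
Then V_B = V_A × (R3‖R_L)/(R2 + R3‖R_L) = 19.78 × 45150/45970 = 19.4 V.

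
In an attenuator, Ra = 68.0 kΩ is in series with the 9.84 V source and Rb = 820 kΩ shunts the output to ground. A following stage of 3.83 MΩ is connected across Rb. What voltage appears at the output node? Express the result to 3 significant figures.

V_out ≈ 8.94 V

The load sits in parallel with Rb: Rb‖R_L = (820 × 3830) / (820 + 3830) = 675.4 kΩ.
V_out = 9.84 × 675.4 / (68.0 + 675.4) = 9.84 × 675.4/743.4 = 8.94 V.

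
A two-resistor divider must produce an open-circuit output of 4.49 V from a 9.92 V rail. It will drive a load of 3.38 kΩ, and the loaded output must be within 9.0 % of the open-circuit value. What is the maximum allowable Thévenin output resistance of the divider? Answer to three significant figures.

R_th ≤ 334 Ω

Loading drop = R_th/(R_th + R_L) ≤ 0.0900, so R_th ≤ R_L · ε/(1−ε) = 3.38 kΩ × 0.0900/0.9100 = 334 Ω.
(Any R1, R2 with R2/(R1+R2) = 0.453 and R1‖R2 ≤ 334 Ω will meet the spec.)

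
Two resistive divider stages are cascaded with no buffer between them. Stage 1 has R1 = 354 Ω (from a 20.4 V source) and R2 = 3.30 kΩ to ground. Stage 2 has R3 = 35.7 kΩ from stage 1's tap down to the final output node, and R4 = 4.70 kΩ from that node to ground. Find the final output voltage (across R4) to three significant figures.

Stage 2 presents R3+R4 = 40400 Ω as a load on stage 1's tap.
Stage 1's lower leg becomes R2‖(R3+R4) = 3051 Ω, so V_mid = 20.4 × 3051/3405 = 18.28 V.
Stage 2 is itself unloaded: V_out = V_mid × R4/(R3+R4) = 18.28 × 4700/40400 = 2.13 V.

V_out ≈ 2.13 V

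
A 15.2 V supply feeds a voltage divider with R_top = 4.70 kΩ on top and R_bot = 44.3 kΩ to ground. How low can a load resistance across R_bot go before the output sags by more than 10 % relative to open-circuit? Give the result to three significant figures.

R_L(min) ≈ 38.2 kΩ

Output resistance R_th = R_top‖R_bot = (4.70 × 44.3)/49.00 = 4.249 kΩ.
The fractional drop is R_th/(R_th + R_L); requiring this ≤ 0.100 gives R_L ≥ R_th(1/0.100 − 1) = 4.249 × 9.000 = 38.2 kΩ.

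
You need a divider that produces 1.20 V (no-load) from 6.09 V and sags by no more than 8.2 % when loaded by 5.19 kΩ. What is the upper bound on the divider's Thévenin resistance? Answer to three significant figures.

Loading drop = R_th/(R_th + R_L) ≤ 0.0820, so R_th ≤ R_L · ε/(1−ε) = 5.19 kΩ × 0.0820/0.9180 = 464 Ω.

R_th ≤ 464 Ω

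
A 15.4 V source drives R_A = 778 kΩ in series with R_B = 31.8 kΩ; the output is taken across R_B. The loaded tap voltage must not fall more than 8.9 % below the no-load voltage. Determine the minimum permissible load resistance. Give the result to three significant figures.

R_L(min) ≈ 313 kΩ

Output resistance R_th = R_A‖R_B = (778 × 31.8)/809.8 = 30.55 kΩ.
The fractional drop is R_th/(R_th + R_L); requiring this ≤ 0.0890 gives R_L ≥ R_th(1/0.0890 − 1) = 30.55 × 10.24 = 313 kΩ.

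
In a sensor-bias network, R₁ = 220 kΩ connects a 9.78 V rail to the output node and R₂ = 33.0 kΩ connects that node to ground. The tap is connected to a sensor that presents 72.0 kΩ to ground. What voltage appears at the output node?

V_out ≈ 0.912 V

The load sits in parallel with R₂: R₂‖R_L = (33.0 × 72.0) / (33.0 + 72.0) = 22.63 kΩ.
V_out = 9.78 × 22.63 / (220 + 22.63) = 9.78 × 22.63/242.6 = 0.912 V.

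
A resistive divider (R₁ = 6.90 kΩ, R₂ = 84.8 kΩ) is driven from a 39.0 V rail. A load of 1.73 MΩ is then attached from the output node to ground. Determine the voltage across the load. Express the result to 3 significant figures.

The load sits in parallel with R₂: R₂‖R_L = (84.8 × 1730) / (84.8 + 1730) = 80.84 kΩ.
V_out = 39.0 × 80.84 / (6.90 + 80.84) = 39.0 × 80.84/87.74 = 35.9 V.

V_out ≈ 35.9 V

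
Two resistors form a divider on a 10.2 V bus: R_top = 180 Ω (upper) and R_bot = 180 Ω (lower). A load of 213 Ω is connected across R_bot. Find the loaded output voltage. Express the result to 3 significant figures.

V_out ≈ 3.59 V

The load sits in parallel with R_bot: R_bot‖R_L = (180 × 213) / (180 + 213) = 97.56 Ω.
V_out = 10.2 × 97.56 / (180 + 97.56) = 10.2 × 97.56/277.6 = 3.59 V.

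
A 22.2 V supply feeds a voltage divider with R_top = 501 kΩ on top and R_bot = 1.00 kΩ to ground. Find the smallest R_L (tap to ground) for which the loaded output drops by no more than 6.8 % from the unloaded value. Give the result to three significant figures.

Output resistance R_th = R_top‖R_bot = (501000 × 1000)/502000 = 998.0 Ω.
The fractional drop is R_th/(R_th + R_L); requiring this ≤ 0.0680 gives R_L ≥ R_th(1/0.0680 − 1) = 998.0 × 13.71 = 13.7 kΩ.

R_L(min) ≈ 13.7 kΩ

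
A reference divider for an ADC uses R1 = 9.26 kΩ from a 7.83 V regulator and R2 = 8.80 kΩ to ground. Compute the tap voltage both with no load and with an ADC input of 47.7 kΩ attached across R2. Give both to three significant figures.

Unloaded: 3.82 V; loaded: 3.49 V

Open-circuit: V = 7.83 × 8.80/(9.26 + 8.80) = 3.82 V.
With the load, R2 becomes R2‖R_L = 7.429 kΩ, so V = 7.83 × 7.429/16.69 = 3.49 V.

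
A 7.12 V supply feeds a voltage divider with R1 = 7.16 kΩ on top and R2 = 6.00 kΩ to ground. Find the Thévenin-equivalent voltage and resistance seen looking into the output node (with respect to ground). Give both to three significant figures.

V_th is the open-circuit tap voltage: 7.12 × 6.00/(7.16 + 6.00) = 3.25 V.
With the supply zeroed, R1 and R2 appear in parallel from the tap: R_th = R1‖R2 = (7.16 × 6.00)/13.16 = 3.26 kΩ.

V_th = 3.25 V, R_th = 3.26 kΩ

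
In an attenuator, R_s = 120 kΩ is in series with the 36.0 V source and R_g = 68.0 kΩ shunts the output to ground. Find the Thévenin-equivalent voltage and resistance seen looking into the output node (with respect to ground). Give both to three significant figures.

V_th is the open-circuit tap voltage: 36.0 × 68.0/(120 + 68.0) = 13.0 V.
With the supply zeroed, R_s and R_g appear in parallel from the tap: R_th = R_s‖R_g = (120 × 68.0)/188.0 = 43.4 kΩ.

V_th = 13.0 V, R_th = 43.4 kΩ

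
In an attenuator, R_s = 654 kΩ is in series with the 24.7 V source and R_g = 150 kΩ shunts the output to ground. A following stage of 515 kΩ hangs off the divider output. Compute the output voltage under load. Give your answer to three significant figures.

V_out ≈ 3.73 V

The load sits in parallel with R_g: R_g‖R_L = (150 × 515) / (150 + 515) = 116.2 kΩ.
V_out = 24.7 × 116.2 / (654 + 116.2) = 24.7 × 116.2/770.2 = 3.73 V.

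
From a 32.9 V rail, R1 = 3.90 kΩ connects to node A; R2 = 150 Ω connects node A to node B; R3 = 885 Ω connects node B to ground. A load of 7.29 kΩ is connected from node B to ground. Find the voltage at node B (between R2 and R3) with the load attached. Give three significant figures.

At node B, R3 is in parallel with the load: R3‖R_L = 789.2 Ω.
Below node A the resistance is R2 + (R3‖R_L) = 939.2 Ω, so V_A = 32.9 × 939.2/4839 = 6.385 V.
Then V_B = V_A × (R3‖R_L)/(R2 + R3‖R_L) = 6.385 × 789.2/939.2 = 5.37 V.

V ≈ 5.37 V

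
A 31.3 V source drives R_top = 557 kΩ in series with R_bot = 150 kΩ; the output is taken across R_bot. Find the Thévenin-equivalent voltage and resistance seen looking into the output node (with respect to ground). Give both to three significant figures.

V_th = 6.64 V, R_th = 118 kΩ

V_th is the open-circuit tap voltage: 31.3 × 150/(557 + 150) = 6.64 V.
With the supply zeroed, R_top and R_bot appear in parallel from the tap: R_th = R_top‖R_bot = (557 × 150)/707.0 = 118 kΩ.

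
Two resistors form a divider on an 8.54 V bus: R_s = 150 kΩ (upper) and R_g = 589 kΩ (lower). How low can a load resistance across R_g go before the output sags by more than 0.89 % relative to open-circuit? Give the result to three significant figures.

Output resistance R_th = R_s‖R_g = (150 × 589)/739.0 = 119.6 kΩ.
The fractional drop is R_th/(R_th + R_L); requiring this ≤ 0.00890 gives R_L ≥ R_th(1/0.00890 − 1) = 119.6 × 111.4 = 13.3 MΩ.

R_L(min) ≈ 13.3 MΩ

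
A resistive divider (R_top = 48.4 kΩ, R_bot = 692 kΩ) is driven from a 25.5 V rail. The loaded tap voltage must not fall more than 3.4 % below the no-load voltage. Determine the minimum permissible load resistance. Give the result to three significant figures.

Output resistance R_th = R_top‖R_bot = (48.4 × 692)/740.4 = 45.24 kΩ.
The fractional drop is R_th/(R_th + R_L); requiring this ≤ 0.0340 gives R_L ≥ R_th(1/0.0340 − 1) = 45.24 × 28.41 = 1.29 MΩ.

R_L(min) ≈ 1.29 MΩ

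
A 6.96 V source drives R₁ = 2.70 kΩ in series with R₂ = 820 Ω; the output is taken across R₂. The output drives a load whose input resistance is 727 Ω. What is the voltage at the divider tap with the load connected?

V_out ≈ 0.869 V

The load sits in parallel with R₂: R₂‖R_L = (820 × 727) / (820 + 727) = 385.4 Ω.
V_out = 6.96 × 385.4 / (2700 + 385.4) = 6.96 × 385.4/3085 = 0.869 V.
(Unloaded it would have been 1.62 V.)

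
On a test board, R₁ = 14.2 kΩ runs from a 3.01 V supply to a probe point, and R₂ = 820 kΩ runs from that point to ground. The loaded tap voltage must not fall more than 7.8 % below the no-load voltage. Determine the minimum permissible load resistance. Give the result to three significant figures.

R_L(min) ≈ 165 kΩ

Output resistance R_th = R₁‖R₂ = (14.2 × 820)/834.2 = 13.96 kΩ.
The fractional drop is R_th/(R_th + R_L); requiring this ≤ 0.0780 gives R_L ≥ R_th(1/0.0780 − 1) = 13.96 × 11.82 = 165 kΩ.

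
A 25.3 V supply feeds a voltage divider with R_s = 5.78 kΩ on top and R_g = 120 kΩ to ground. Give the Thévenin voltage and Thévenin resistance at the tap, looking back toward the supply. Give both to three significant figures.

V_th is the open-circuit tap voltage: 25.3 × 120/(5.78 + 120) = 24.1 V.
With the supply zeroed, R_s and R_g appear in parallel from the tap: R_th = R_s‖R_g = (5.78 × 120)/125.8 = 5.51 kΩ.

V_th = 24.1 V, R_th = 5.51 kΩ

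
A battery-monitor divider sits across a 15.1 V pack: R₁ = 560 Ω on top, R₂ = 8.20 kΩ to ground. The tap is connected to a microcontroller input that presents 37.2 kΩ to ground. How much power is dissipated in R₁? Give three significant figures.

Total resistance from the source is R₁ + (R₂‖R_L) = 7279 Ω, so I = 15.1/7279 Ω = 2.074 mA.
P = I²·R₁ = (2.074 mA)² × 560 Ω = 2.41 mW.

P ≈ 2.41 mW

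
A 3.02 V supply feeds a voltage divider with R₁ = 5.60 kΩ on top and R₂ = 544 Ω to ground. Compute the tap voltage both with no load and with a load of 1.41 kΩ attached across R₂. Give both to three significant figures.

Open-circuit: V = 3.02 × 544/(5600 + 544) = 0.267 V.
With the load, R₂ becomes R₂‖R_L = 392.5 Ω, so V = 3.02 × 392.5/5993 = 0.198 V.

Unloaded: 0.267 V; loaded: 0.198 V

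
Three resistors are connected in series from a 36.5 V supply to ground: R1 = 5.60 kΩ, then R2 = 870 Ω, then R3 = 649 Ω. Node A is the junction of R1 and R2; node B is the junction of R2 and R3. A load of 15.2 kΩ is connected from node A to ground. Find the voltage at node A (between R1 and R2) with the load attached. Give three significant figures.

V ≈ 7.22 V

Below node A the series string R2+R3 = 1519 Ω sits in parallel with the 15200 Ω load: 1381 Ω.
V_A = 36.5 × 1381/(5600 + 1381) = 7.22 V.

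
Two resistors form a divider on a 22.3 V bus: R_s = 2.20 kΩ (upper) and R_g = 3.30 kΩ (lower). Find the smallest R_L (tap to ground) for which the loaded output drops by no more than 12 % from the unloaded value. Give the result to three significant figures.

Output resistance R_th = R_s‖R_g = (2.20 × 3.30)/5.500 = 1.320 kΩ.
The fractional drop is R_th/(R_th + R_L); requiring this ≤ 0.120 gives R_L ≥ R_th(1/0.120 − 1) = 1.320 × 7.333 = 9.68 kΩ.

R_L(min) ≈ 9.68 kΩ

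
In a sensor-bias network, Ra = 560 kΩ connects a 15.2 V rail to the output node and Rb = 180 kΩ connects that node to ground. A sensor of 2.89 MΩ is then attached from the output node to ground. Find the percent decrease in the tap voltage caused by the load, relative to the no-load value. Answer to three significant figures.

4.50 %

The divider's output (Thévenin) resistance is Ra‖Rb = 136.2 kΩ.
Fractional drop under load = R_th/(R_th + R_L) = 136.2 / (136.2 + 2890) = 0.04501.
So the output falls by 4.50 %.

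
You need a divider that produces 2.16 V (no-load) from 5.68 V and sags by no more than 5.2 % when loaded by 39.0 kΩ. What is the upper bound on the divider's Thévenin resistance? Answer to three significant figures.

Loading drop = R_th/(R_th + R_L) ≤ 0.0520, so R_th ≤ R_L · ε/(1−ε) = 39.0 kΩ × 0.0520/0.9480 = 2.14 kΩ.

R_th ≤ 2.14 kΩ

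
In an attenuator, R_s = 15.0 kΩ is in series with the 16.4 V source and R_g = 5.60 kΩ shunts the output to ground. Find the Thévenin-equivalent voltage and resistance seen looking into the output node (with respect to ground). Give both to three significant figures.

V_th = 4.46 V, R_th = 4.08 kΩ

V_th is the open-circuit tap voltage: 16.4 × 5.60/(15.0 + 5.60) = 4.46 V.
With the supply zeroed, R_s and R_g appear in parallel from the tap: R_th = R_s‖R_g = (15.0 × 5.60)/20.60 = 4.08 kΩ.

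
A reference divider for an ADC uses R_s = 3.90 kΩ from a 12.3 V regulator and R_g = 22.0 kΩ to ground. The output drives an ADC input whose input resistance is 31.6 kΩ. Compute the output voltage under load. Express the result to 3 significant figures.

V_out ≈ 9.46 V

The load sits in parallel with R_g: R_g‖R_L = (22.0 × 31.6) / (22.0 + 31.6) = 12.97 kΩ.
V_out = 12.3 × 12.97 / (3.90 + 12.97) = 12.3 × 12.97/16.87 = 9.46 V.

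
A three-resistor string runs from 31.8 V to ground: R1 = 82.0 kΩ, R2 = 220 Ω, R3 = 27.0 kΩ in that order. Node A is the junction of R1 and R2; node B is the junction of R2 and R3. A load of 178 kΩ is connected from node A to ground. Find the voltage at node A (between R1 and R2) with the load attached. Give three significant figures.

Below node A the series string R2+R3 = 27220 Ω sits in parallel with the 178000 Ω load: 23610 Ω.
V_A = 31.8 × 23610/(82000 + 23610) = 7.11 V.

V ≈ 7.11 V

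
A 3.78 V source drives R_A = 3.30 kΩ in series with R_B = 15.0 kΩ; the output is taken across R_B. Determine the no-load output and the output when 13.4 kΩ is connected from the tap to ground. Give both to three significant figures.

Open-circuit: V = 3.78 × 15.0/(3.30 + 15.0) = 3.10 V.
With the load, R_B becomes R_B‖R_L = 7.077 kΩ, so V = 3.78 × 7.077/10.38 = 2.58 V.

Unloaded: 3.10 V; loaded: 2.58 V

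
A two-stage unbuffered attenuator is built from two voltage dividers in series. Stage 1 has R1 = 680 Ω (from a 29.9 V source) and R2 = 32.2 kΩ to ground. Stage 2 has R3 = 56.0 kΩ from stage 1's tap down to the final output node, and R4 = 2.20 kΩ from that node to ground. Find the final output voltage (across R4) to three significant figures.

Stage 2 presents R3+R4 = 58200 Ω as a load on stage 1's tap.
Stage 1's lower leg becomes R2‖(R3+R4) = 20730 Ω, so V_mid = 29.9 × 20730/21410 = 28.95 V.
Stage 2 is itself unloaded: V_out = V_mid × R4/(R3+R4) = 28.95 × 2200/58200 = 1.09 V.

V_out ≈ 1.09 V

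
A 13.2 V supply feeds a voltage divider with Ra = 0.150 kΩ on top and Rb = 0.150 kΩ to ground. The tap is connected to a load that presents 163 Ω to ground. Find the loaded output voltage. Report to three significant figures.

V_out ≈ 4.52 V

The load sits in parallel with Rb: Rb‖R_L = (150 × 163) / (150 + 163) = 78.12 Ω.
V_out = 13.2 × 78.12 / (150 + 78.12) = 13.2 × 78.12/228.1 = 4.52 V.
(Unloaded it would have been 6.60 V.)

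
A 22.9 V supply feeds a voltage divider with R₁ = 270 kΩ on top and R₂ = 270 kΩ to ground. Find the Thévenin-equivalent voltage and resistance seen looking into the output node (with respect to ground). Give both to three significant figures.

V_th = 11.4 V, R_th = 135 kΩ

V_th is the open-circuit tap voltage: 22.9 × 270/(270 + 270) = 11.4 V.
With the supply zeroed, R₁ and R₂ appear in parallel from the tap: R_th = R₁‖R₂ = (270 × 270)/540.0 = 135 kΩ.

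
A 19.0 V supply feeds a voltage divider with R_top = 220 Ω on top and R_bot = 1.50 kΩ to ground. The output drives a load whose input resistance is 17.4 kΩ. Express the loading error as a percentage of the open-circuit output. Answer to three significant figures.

1.09 %

The divider's output (Thévenin) resistance is R_top‖R_bot = 191.9 Ω.
Fractional drop under load = R_th/(R_th + R_L) = 191.9 / (191.9 + 17400) = 0.01091.
So the output falls by 1.09 %.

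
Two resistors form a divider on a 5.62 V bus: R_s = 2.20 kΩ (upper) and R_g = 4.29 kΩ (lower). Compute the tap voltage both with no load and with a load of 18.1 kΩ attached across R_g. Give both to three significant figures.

Open-circuit: V = 5.62 × 4.29/(2.20 + 4.29) = 3.71 V.
With the load, R_g becomes R_g‖R_L = 3.468 kΩ, so V = 5.62 × 3.468/5.668 = 3.44 V.

Unloaded: 3.71 V; loaded: 3.44 V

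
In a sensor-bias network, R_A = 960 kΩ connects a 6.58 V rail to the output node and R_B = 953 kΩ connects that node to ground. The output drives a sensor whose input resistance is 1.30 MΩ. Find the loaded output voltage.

V_out ≈ 2.40 V

The load sits in parallel with R_B: R_B‖R_L = (953 × 1300) / (953 + 1300) = 549.9 kΩ.
V_out = 6.58 × 549.9 / (960 + 549.9) = 6.58 × 549.9/1510 = 2.40 V.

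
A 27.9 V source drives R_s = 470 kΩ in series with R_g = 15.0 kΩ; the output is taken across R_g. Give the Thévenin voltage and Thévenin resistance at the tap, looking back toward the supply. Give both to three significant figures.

V_th is the open-circuit tap voltage: 27.9 × 15.0/(470 + 15.0) = 0.863 V.
With the supply zeroed, R_s and R_g appear in parallel from the tap: R_th = R_s‖R_g = (470 × 15.0)/485.0 = 14.5 kΩ.

V_th = 0.863 V, R_th = 14.5 kΩ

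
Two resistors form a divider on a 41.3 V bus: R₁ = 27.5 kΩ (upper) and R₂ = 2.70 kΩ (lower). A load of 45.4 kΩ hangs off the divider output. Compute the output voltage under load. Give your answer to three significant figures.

The load sits in parallel with R₂: R₂‖R_L = (2.70 × 45.4) / (2.70 + 45.4) = 2.548 kΩ.
V_out = 41.3 × 2.548 / (27.5 + 2.548) = 41.3 × 2.548/30.05 = 3.50 V.

V_out ≈ 3.50 V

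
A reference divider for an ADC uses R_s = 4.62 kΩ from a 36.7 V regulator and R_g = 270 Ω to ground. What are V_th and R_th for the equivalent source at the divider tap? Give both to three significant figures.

V_th is the open-circuit tap voltage: 36.7 × 270/(4620 + 270) = 2.03 V.
With the supply zeroed, R_s and R_g appear in parallel from the tap: R_th = R_s‖R_g = (4620 × 270)/4890 = 255 Ω.

V_th = 2.03 V, R_th = 255 Ω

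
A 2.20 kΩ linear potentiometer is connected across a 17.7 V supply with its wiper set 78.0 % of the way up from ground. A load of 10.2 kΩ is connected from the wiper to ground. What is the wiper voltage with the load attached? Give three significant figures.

V ≈ 13.3 V

The wiper splits the pot into (1−α)R = 484.0 Ω above and αR = 1716 Ω below.
Lower section ‖ load = 1469 Ω.
V_wiper = 17.7 × 1469/(484.0 + 1469) = 13.3 V.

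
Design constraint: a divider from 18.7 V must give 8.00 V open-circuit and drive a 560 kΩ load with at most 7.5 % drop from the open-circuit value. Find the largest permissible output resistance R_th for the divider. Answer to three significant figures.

Loading drop = R_th/(R_th + R_L) ≤ 0.0750, so R_th ≤ R_L · ε/(1−ε) = 560 kΩ × 0.0750/0.9250 = 45.4 kΩ.
(Any R1, R2 with R2/(R1+R2) = 0.428 and R1‖R2 ≤ 45.4 kΩ will meet the spec.)

R_th ≤ 45.4 kΩ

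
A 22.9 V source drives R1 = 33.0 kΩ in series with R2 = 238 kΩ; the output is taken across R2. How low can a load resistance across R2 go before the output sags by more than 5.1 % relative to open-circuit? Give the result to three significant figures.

R_L(min) ≈ 539 kΩ

Output resistance R_th = R1‖R2 = (33.0 × 238)/271.0 = 28.98 kΩ.
The fractional drop is R_th/(R_th + R_L); requiring this ≤ 0.0510 gives R_L ≥ R_th(1/0.0510 − 1) = 28.98 × 18.61 = 539 kΩ.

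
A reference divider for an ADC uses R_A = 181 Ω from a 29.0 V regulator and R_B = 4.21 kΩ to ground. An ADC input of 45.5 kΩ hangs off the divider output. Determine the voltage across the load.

The load sits in parallel with R_B: R_B‖R_L = (4210 × 45500) / (4210 + 45500) = 3853 Ω.
V_out = 29.0 × 3853 / (181 + 3853) = 29.0 × 3853/4034 = 27.7 V.

V_out ≈ 27.7 V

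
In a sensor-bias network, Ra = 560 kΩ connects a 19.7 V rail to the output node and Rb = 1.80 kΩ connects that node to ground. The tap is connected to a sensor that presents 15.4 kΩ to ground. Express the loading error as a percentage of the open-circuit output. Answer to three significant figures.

Unloaded V = 19.7 × 1.80/561.8 = 0.063119 V.
Loaded: Rb‖R_L = 1.612 kΩ, giving V = 19.7 × 1.612/561.6 = 0.056532 V.
Drop = (0.063119 − 0.056532) / 0.063119 = 10.4 %.

10.4 %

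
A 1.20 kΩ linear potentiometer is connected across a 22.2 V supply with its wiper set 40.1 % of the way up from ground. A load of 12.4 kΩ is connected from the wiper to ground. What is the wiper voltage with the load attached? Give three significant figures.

The wiper splits the pot into (1−α)R = 718.8 Ω above and αR = 481.2 Ω below.
Lower section ‖ load = 463.2 Ω.
V_wiper = 22.2 × 463.2/(718.8 + 463.2) = 8.70 V.

V ≈ 8.70 V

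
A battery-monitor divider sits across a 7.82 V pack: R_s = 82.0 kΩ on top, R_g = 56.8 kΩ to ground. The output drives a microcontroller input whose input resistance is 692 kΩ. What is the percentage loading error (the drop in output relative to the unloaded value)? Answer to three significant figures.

The divider's output (Thévenin) resistance is R_s‖R_g = 33.56 kΩ.
Fractional drop under load = R_th/(R_th + R_L) = 33.56 / (33.56 + 692) = 0.04625.
So the output falls by 4.62 %.

4.62 %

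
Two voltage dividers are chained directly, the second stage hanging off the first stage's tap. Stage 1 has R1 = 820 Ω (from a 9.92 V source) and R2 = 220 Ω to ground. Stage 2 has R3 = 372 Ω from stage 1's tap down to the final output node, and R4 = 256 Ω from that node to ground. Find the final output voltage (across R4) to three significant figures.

V_out ≈ 0.670 V

Stage 2 presents R3+R4 = 628.0 Ω as a load on stage 1's tap.
Stage 1's lower leg becomes R2‖(R3+R4) = 162.9 Ω, so V_mid = 9.92 × 162.9/982.9 = 1.644 V.
Stage 2 is itself unloaded: V_out = V_mid × R4/(R3+R4) = 1.644 × 256/628.0 = 0.670 V.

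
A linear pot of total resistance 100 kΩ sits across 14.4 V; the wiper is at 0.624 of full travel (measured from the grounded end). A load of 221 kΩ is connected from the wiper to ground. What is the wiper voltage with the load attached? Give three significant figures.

The wiper splits the pot into (1−α)R = 37.60 kΩ above and αR = 62.40 kΩ below.
Lower section ‖ load = 48.66 kΩ.
V_wiper = 14.4 × 48.66/(37.60 + 48.66) = 8.12 V.

V ≈ 8.12 V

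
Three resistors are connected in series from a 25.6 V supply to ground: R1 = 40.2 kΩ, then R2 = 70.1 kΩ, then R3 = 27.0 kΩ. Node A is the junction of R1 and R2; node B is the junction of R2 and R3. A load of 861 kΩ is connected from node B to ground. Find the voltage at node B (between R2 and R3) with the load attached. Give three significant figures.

At node B, R3 is in parallel with the load: R3‖R_L = 26.18 kΩ.
Below node A the resistance is R2 + (R3‖R_L) = 96.28 kΩ, so V_A = 25.6 × 96.28/136.5 = 18.06 V.
Then V_B = V_A × (R3‖R_L)/(R2 + R3‖R_L) = 18.06 × 26.18/96.28 = 4.91 V.

V ≈ 4.91 V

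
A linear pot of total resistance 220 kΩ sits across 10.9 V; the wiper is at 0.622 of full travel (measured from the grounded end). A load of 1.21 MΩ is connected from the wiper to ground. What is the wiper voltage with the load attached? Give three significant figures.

The wiper splits the pot into (1−α)R = 83.16 kΩ above and αR = 136.8 kΩ below.
Lower section ‖ load = 122.9 kΩ.
V_wiper = 10.9 × 122.9/(83.16 + 122.9) = 6.50 V.

V ≈ 6.50 V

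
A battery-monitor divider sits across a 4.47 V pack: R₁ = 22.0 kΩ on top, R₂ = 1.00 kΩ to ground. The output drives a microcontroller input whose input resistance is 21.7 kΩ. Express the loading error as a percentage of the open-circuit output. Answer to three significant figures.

4.22 %

The divider's output (Thévenin) resistance is R₁‖R₂ = 0.9565 kΩ.
Fractional drop under load = R_th/(R_th + R_L) = 0.9565 / (0.9565 + 21.7) = 0.04222.
So the output falls by 4.22 %.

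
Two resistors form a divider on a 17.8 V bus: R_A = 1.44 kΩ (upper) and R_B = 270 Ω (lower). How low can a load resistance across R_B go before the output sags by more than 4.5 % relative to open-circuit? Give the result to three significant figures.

R_L(min) ≈ 4.83 kΩ

Output resistance R_th = R_A‖R_B = (1440 × 270)/1710 = 227.4 Ω.
The fractional drop is R_th/(R_th + R_L); requiring this ≤ 0.0450 gives R_L ≥ R_th(1/0.0450 − 1) = 227.4 × 21.22 = 4.83 kΩ.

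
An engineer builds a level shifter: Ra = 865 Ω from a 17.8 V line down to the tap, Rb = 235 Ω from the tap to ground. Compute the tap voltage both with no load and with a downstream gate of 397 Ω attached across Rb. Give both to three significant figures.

Open-circuit: V = 17.8 × 235/(865 + 235) = 3.80 V.
With the load, Rb becomes Rb‖R_L = 147.6 Ω, so V = 17.8 × 147.6/1013 = 2.59 V.

Unloaded: 3.80 V; loaded: 2.59 V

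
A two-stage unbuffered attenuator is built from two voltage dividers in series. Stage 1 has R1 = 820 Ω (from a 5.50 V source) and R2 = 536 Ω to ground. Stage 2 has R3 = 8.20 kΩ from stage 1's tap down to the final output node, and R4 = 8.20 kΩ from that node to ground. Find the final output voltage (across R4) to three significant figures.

V_out ≈ 1.07 V

Stage 2 presents R3+R4 = 16400 Ω as a load on stage 1's tap.
Stage 1's lower leg becomes R2‖(R3+R4) = 519.0 Ω, so V_mid = 5.50 × 519.0/1339 = 2.132 V.
Stage 2 is itself unloaded: V_out = V_mid × R4/(R3+R4) = 2.132 × 8200/16400 = 1.07 V.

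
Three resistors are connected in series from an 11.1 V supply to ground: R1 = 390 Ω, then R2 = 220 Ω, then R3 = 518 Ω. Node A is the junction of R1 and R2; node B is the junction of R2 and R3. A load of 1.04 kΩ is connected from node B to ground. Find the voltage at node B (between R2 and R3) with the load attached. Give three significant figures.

At node B, R3 is in parallel with the load: R3‖R_L = 345.8 Ω.
Below node A the resistance is R2 + (R3‖R_L) = 565.8 Ω, so V_A = 11.1 × 565.8/955.8 = 6.571 V.
Then V_B = V_A × (R3‖R_L)/(R2 + R3‖R_L) = 6.571 × 345.8/565.8 = 4.02 V.

V ≈ 4.02 V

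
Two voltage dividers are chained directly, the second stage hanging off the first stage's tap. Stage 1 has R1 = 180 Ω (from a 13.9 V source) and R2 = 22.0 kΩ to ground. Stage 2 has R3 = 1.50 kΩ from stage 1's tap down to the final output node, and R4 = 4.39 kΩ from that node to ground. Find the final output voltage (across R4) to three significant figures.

Stage 2 presents R3+R4 = 5890 Ω as a load on stage 1's tap.
Stage 1's lower leg becomes R2‖(R3+R4) = 4646 Ω, so V_mid = 13.9 × 4646/4826 = 13.38 V.
Stage 2 is itself unloaded: V_out = V_mid × R4/(R3+R4) = 13.38 × 4390/5890 = 9.97 V.

V_out ≈ 9.97 V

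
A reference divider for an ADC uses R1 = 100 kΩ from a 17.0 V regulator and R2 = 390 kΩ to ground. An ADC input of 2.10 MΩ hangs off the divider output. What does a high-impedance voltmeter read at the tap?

The load sits in parallel with R2: R2‖R_L = (390 × 2100) / (390 + 2100) = 328.9 kΩ.
V_out = 17.0 × 328.9 / (100 + 328.9) = 17.0 × 328.9/428.9 = 13.0 V.

V_out ≈ 13.0 V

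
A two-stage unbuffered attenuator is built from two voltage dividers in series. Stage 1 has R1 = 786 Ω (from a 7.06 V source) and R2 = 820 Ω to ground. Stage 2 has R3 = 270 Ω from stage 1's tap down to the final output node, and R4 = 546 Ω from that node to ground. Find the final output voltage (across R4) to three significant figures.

V_out ≈ 1.62 V

Stage 2 presents R3+R4 = 816.0 Ω as a load on stage 1's tap.
Stage 1's lower leg becomes R2‖(R3+R4) = 409.0 Ω, so V_mid = 7.06 × 409.0/1195 = 2.416 V.
Stage 2 is itself unloaded: V_out = V_mid × R4/(R3+R4) = 2.416 × 546/816.0 = 1.62 V.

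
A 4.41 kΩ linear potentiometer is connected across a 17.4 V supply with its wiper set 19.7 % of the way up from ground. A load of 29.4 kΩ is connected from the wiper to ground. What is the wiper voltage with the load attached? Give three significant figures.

V ≈ 3.35 V

The wiper splits the pot into (1−α)R = 3541 Ω above and αR = 868.8 Ω below.
Lower section ‖ load = 843.8 Ω.
V_wiper = 17.4 × 843.8/(3541 + 843.8) = 3.35 V.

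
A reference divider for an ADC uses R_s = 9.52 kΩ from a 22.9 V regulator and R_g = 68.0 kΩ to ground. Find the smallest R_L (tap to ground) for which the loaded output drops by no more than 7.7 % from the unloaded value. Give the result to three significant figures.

R_L(min) ≈ 100 kΩ

Output resistance R_th = R_s‖R_g = (9.52 × 68.0)/77.52 = 8.351 kΩ.
The fractional drop is R_th/(R_th + R_L); requiring this ≤ 0.0770 gives R_L ≥ R_th(1/0.0770 − 1) = 8.351 × 11.99 = 100 kΩ.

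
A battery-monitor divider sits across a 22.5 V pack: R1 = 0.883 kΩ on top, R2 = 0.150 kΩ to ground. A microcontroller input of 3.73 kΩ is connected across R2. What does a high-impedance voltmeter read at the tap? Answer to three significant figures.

The load sits in parallel with R2: R2‖R_L = (150 × 3730) / (150 + 3730) = 144.2 Ω.
V_out = 22.5 × 144.2 / (883 + 144.2) = 22.5 × 144.2/1027 = 3.16 V.

V_out ≈ 3.16 V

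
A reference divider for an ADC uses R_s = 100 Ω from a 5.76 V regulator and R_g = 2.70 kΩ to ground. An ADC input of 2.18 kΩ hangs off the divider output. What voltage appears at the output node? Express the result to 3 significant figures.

The load sits in parallel with R_g: R_g‖R_L = (2700 × 2180) / (2700 + 2180) = 1206 Ω.
V_out = 5.76 × 1206 / (100 + 1206) = 5.76 × 1206/1306 = 5.32 V.

V_out ≈ 5.32 V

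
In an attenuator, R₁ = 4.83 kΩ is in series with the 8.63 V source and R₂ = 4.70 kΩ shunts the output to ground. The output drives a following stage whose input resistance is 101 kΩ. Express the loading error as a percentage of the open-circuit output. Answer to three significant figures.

The divider's output (Thévenin) resistance is R₁‖R₂ = 2.382 kΩ.
Fractional drop under load = R_th/(R_th + R_L) = 2.382 / (2.382 + 101) = 0.02304.
So the output falls by 2.30 %.

2.30 %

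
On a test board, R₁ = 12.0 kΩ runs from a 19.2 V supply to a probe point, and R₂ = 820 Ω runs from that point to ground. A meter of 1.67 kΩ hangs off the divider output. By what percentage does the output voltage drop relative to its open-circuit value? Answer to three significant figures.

The divider's output (Thévenin) resistance is R₁‖R₂ = 767.6 Ω.
Fractional drop under load = R_th/(R_th + R_L) = 767.6 / (767.6 + 1670) = 0.3149.
So the output falls by 31.5 %.

31.5 %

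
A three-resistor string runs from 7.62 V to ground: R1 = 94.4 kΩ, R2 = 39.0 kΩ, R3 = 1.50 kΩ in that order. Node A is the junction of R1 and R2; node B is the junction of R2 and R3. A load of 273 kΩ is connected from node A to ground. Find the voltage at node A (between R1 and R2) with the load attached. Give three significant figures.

Below node A the series string R2+R3 = 40.50 kΩ sits in parallel with the 273 kΩ load: 35.27 kΩ.
V_A = 7.62 × 35.27/(94.4 + 35.27) = 2.07 V.

V ≈ 2.07 V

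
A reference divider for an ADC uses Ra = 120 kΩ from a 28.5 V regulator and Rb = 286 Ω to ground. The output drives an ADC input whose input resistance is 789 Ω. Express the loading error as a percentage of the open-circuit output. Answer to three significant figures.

26.6 %

The divider's output (Thévenin) resistance is Ra‖Rb = 285.3 Ω.
Fractional drop under load = R_th/(R_th + R_L) = 285.3 / (285.3 + 789) = 0.2656.
So the output falls by 26.6 %.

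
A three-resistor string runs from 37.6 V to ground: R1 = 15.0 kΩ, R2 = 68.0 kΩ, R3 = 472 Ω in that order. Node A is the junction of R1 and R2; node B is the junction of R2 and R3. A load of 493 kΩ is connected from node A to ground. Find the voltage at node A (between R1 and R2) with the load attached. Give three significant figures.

V ≈ 30.1 V

Below node A the series string R2+R3 = 68470 Ω sits in parallel with the 493000 Ω load: 60120 Ω.
V_A = 37.6 × 60120/(15000 + 60120) = 30.1 V.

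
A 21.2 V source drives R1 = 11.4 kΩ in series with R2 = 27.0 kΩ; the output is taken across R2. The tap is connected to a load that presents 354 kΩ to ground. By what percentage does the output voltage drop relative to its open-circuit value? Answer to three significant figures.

2.21 %

The divider's output (Thévenin) resistance is R1‖R2 = 8.016 kΩ.
Fractional drop under load = R_th/(R_th + R_L) = 8.016 / (8.016 + 354) = 0.02214.
So the output falls by 2.21 %.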